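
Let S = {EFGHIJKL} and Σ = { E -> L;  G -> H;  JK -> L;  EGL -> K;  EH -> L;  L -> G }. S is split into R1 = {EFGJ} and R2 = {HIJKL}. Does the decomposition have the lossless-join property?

No

Common attributes: R1 ∩ R2 = {J}.
No dependency enlarges {J}, so (J)⁺ = {J}.
The closure contains neither all of R1 = {EFGJ} nor all of R2 = {HIJKL}, so the common attributes are not a superkey of either fragment. The join is lossy.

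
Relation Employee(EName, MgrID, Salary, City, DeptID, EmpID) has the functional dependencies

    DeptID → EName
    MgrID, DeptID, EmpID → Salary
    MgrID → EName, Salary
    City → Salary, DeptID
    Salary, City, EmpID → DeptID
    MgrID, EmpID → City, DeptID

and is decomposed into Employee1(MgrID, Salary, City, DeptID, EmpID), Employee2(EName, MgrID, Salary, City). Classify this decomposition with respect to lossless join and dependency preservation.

Lossless test: (MgrID, Salary, City)⁺ = {EName, MgrID, Salary, City, DeptID}, which contains all of one fragment — lossless.
Dependency preservation: the restricted closure of {DeptID} across the fragments never reaches {EName}, so DeptID → EName cannot be enforced without a join — not preserved.

lossless but not dependency-preserving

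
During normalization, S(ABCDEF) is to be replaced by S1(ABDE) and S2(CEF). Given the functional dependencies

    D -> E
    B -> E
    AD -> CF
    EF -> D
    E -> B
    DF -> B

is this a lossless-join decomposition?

No

Common attributes: S1 ∩ S2 = {E}.
Closure of {E}: E → B applies, adding B. So (E)⁺ = {BE}.
The closure contains neither all of S1 = {ABDE} nor all of S2 = {CEF}, so the common attributes are not a superkey of either fragment. The join is lossy.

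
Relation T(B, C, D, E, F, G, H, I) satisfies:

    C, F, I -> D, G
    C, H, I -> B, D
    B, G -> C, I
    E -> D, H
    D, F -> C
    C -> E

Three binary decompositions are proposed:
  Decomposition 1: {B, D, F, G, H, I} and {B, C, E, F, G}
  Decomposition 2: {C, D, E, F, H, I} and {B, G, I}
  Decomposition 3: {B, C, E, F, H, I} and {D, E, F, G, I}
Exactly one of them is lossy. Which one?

Decomposition 2

Decomposition 1: common = {B, F, G}, closure = {B, C, D, E, F, G, H, I} → lossless.
Decomposition 2: common = {I}, closure = {I} → lossy.
Decomposition 3: common = {E, F, I}, closure = {B, C, D, E, F, G, H, I} → lossless.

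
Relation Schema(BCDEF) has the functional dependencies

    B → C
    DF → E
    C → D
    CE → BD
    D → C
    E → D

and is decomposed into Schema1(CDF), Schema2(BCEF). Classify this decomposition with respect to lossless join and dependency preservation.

Lossless test: (CF)⁺ = {BCDEF}, which contains all of one fragment — lossless.
Dependency preservation: DF → E; CE → BD; E → D are not contained in any single fragment, but the restricted closure of each left-hand side across the fragments still reaches the right-hand side; the remaining FDs each lie inside some fragment. All dependencies are preserved.

lossless and dependency-preserving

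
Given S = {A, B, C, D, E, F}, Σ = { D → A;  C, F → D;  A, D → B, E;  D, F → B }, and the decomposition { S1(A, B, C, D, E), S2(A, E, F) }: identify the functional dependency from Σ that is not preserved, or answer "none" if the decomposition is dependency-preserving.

C, F → D

Check C, F → D: no single fragment contains all of {C, D, F}, and the restricted closure of {C, F} across the fragments never reaches {D}.
D → A is preserved.
A, D → B, E is preserved.
D, F → B is preserved.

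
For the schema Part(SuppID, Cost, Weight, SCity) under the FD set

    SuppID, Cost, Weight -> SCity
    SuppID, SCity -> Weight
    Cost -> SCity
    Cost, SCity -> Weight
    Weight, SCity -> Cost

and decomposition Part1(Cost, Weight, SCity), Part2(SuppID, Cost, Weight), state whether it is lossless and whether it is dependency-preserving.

Lossless test: (Cost, Weight)⁺ = {Cost, Weight, SCity}, which contains all of one fragment — lossless.
Dependency preservation: the restricted closure of {SuppID, SCity} across the fragments never reaches {Weight}, so SuppID, SCity → Weight cannot be enforced without a join — not preserved.

lossless but not dependency-preserving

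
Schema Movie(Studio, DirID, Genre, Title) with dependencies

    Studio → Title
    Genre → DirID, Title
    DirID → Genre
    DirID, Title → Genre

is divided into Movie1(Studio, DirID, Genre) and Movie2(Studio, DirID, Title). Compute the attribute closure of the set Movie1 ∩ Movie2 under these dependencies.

Movie1 ∩ Movie2 = {Studio, DirID}.
Studio → Title applies, adding Title
DirID → Genre applies, adding Genre
Closure: {Studio, DirID, Genre, Title}.

Studio, DirID, Genre, Title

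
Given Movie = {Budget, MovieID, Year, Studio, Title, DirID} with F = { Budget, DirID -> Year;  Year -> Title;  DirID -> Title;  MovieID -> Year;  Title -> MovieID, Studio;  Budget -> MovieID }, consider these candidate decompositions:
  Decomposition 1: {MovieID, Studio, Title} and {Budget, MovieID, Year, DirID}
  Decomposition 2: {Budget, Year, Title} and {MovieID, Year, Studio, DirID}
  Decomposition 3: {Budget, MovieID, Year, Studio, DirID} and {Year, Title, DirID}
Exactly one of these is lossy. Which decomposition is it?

Decomposition 1: common = {MovieID}, closure = {MovieID, Year, Studio, Title} → lossless.
Decomposition 2: common = {Year}, closure = {MovieID, Year, Studio, Title} → lossy.
Decomposition 3: common = {Year, DirID}, closure = {MovieID, Year, Studio, Title, DirID} → lossless.

Decomposition 2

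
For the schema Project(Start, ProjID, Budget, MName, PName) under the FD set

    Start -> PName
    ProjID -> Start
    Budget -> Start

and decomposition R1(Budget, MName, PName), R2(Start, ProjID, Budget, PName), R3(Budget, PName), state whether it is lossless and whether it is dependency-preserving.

Lossless test (chase): Rows 1 and 2 agree on Budget; apply Budget→Start and equate their Start entries. Rows 1 and 3 agree on Budget; apply Budget→Start and equate their Start entries. No row becomes fully distinguished — the join is lossy.
Dependency preservation: every FD's attributes lie within a single fragment, so each can be enforced locally — preserved.

lossy but dependency-preserving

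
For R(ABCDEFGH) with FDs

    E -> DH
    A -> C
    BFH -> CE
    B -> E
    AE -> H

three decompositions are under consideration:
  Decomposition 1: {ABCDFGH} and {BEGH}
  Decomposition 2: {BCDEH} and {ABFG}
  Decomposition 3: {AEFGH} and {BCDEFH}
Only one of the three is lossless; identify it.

Decomposition 1

Decomposition 1: common = {BGH}, closure = {BDEGH} → lossless.
Decomposition 2: common = {B}, closure = {BDEH} → lossy.
Decomposition 3: common = {EFH}, closure = {DEFH} → lossy.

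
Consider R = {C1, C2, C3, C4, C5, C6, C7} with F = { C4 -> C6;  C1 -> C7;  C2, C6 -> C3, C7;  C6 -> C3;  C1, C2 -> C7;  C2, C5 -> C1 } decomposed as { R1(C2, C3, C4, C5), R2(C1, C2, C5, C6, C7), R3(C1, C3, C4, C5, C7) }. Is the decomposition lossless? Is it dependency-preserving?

Lossless test (chase): Rows 1 and 3 agree on C4; apply C4→C6 and equate their C6 entries. Rows 1 and 2 agree on C2, C5; apply C2, C5→C1 and equate their C1 entries. Rows 1 and 2 agree on C1; apply C1→C7 and equate their C7 entries. No row becomes fully distinguished — the join is lossy.
Dependency preservation: the restricted closure of {C4} across the fragments never reaches {C6}, so C4 → C6 cannot be enforced without a join — not preserved.

lossy and not dependency-preserving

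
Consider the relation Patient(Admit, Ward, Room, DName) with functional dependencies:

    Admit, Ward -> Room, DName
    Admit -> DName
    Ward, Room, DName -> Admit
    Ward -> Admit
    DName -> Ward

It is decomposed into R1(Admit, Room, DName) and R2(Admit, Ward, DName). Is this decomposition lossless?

Yes

Common attributes: R1 ∩ R2 = {Admit, DName}.
Closure of {Admit, DName}: DName → Ward applies, adding Ward; Admit, Ward → Room, DName applies, adding Room. So (Admit, DName)⁺ = {Admit, Ward, Room, DName}.
This closure contains every attribute of R1, so R1 ∩ R2 → R1. The join is lossless.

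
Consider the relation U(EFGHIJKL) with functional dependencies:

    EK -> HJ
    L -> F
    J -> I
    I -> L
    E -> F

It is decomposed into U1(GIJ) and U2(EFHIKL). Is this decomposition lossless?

Common attributes: U1 ∩ U2 = {I}.
Closure of {I}: I → L applies, adding L; L → F applies, adding F. So (I)⁺ = {FIL}.
The closure contains neither all of U1 = {GIJ} nor all of U2 = {EFHIKL}, so the common attributes are not a superkey of either fragment. The join is lossy.

No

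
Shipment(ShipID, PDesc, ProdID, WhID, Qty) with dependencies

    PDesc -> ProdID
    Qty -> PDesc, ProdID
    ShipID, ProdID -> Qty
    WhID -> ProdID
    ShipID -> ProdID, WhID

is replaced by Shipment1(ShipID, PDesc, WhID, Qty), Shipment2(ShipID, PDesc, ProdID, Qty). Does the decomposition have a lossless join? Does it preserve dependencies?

lossless but not dependency-preserving

Lossless test: (ShipID, PDesc, Qty)⁺ = {ShipID, PDesc, ProdID, WhID, Qty}, which contains all of one fragment — lossless.
Dependency preservation: the restricted closure of {WhID} across the fragments never reaches {ProdID}, so WhID → ProdID cannot be enforced without a join — not preserved.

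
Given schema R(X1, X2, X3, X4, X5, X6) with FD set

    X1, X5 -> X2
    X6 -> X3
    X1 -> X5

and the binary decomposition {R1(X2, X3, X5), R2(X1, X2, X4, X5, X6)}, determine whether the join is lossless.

Common attributes: R1 ∩ R2 = {X2, X5}.
No dependency enlarges {X2, X5}, so (X2, X5)⁺ = {X2, X5}.
The closure contains neither all of R1 = {X2, X3, X5} nor all of R2 = {X1, X2, X4, X5, X6}, so the common attributes are not a superkey of either fragment. The join is lossy.

No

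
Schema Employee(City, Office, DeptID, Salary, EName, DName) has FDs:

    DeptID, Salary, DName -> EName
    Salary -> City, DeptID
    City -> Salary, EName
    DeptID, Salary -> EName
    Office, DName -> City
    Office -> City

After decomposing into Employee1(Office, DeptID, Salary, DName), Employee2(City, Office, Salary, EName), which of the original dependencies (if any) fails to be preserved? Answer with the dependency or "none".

none

DeptID, Salary, DName → EName: restricted closure across fragments reaches EName.
Salary → City, DeptID: restricted closure across fragments reaches City, DeptID.
City → Salary, EName lies within Employee2.
DeptID, Salary → EName: restricted closure across fragments reaches EName.
Office, DName → City: restricted closure across fragments reaches City.
Office → City lies within Employee2.
Every dependency is enforceable on the fragments, so the decomposition is dependency-preserving.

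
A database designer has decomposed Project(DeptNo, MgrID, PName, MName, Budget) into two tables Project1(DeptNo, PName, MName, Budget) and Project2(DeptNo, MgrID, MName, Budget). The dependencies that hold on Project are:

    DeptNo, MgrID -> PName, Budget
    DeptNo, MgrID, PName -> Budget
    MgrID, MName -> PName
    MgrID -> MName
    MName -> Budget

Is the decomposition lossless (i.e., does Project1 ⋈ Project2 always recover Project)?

Common attributes: Project1 ∩ Project2 = {DeptNo, MName, Budget}.
No dependency enlarges {DeptNo, MName, Budget}, so (DeptNo, MName, Budget)⁺ = {DeptNo, MName, Budget}.
The closure contains neither all of Project1 = {DeptNo, PName, MName, Budget} nor all of Project2 = {DeptNo, MgrID, MName, Budget}, so the common attributes are not a superkey of either fragment. The join is lossy.

No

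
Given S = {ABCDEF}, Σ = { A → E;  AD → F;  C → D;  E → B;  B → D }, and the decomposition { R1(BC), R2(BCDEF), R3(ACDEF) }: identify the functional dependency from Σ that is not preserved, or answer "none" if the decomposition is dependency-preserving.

none

A → E lies within R3.
AD → F lies within R3.
C → D lies within R2.
E → B lies within R2.
B → D lies within R2.
Every dependency is enforceable on the fragments, so the decomposition is dependency-preserving.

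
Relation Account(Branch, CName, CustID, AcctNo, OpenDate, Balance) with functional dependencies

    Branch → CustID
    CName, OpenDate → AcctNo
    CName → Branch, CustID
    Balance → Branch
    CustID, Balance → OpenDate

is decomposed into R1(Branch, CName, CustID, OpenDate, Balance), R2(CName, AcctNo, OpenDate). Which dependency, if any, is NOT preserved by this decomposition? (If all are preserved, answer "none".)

Branch → CustID lies within R1.
CName, OpenDate → AcctNo lies within R2.
CName → Branch, CustID lies within R1.
Balance → Branch lies within R1.
CustID, Balance → OpenDate lies within R1.
Every dependency is enforceable on the fragments, so the decomposition is dependency-preserving.

none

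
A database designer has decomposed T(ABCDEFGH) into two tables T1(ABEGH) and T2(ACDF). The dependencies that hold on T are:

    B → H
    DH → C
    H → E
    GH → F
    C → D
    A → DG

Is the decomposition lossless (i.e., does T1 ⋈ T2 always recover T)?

No

Common attributes: T1 ∩ T2 = {A}.
Closure of {A}: A → DG applies, adding DG. So (A)⁺ = {ADG}.
The closure contains neither all of T1 = {ABEGH} nor all of T2 = {ACDF}, so the common attributes are not a superkey of either fragment. The join is lossy.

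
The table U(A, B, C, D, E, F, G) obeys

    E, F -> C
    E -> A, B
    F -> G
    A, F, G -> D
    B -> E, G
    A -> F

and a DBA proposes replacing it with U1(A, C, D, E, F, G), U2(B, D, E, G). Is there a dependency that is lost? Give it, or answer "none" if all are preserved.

none

E, F → C lies within U1.
E → A, B: restricted closure across fragments reaches A, B.
F → G lies within U1.
A, F, G → D lies within U1.
B → E, G lies within U2.
A → F lies within U1.
Every dependency is enforceable on the fragments, so the decomposition is dependency-preserving.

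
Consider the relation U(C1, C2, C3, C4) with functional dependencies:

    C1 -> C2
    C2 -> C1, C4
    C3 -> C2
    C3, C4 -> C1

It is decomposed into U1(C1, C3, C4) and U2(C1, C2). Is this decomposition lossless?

Yes

Common attributes: U1 ∩ U2 = {C1}.
Closure of {C1}: C1 → C2 applies, adding C2; C2 → C1, C4 applies, adding C4. So (C1)⁺ = {C1, C2, C4}.
This closure contains every attribute of U2, so U1 ∩ U2 → U2. The join is lossless.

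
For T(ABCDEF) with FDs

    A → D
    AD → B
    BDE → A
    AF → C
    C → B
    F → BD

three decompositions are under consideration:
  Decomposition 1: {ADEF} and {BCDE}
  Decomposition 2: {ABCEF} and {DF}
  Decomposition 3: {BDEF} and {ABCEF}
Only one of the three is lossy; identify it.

Decomposition 1: common = {DE}, closure = {DE} → lossy.
Decomposition 2: common = {F}, closure = {BDF} → lossless.
Decomposition 3: common = {BEF}, closure = {ABCDEF} → lossless.

Decomposition 1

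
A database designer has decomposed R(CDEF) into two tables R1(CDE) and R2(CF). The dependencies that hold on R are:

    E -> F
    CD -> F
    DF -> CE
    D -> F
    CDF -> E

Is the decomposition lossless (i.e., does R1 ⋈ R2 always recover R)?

Common attributes: R1 ∩ R2 = {C}.
No dependency enlarges {C}, so (C)⁺ = {C}.
The closure contains neither all of R1 = {CDE} nor all of R2 = {CF}, so the common attributes are not a superkey of either fragment. The join is lossy.

No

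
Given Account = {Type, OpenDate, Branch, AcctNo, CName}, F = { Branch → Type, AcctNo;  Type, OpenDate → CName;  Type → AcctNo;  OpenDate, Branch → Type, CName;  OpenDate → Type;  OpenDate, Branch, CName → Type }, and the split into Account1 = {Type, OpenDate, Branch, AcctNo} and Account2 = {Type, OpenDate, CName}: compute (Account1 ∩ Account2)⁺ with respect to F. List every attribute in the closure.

Type, OpenDate, AcctNo, CName

Account1 ∩ Account2 = {Type, OpenDate}.
Type, OpenDate → CName applies, adding CName
Type → AcctNo applies, adding AcctNo
Closure: {Type, OpenDate, AcctNo, CName}.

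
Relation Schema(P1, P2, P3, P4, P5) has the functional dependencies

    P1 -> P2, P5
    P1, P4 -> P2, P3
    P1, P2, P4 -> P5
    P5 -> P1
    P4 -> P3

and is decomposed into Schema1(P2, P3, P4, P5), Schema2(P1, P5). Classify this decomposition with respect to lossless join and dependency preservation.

lossless and dependency-preserving

Lossless test: (P5)⁺ = {P1, P2, P5}, which contains all of one fragment — lossless.
Dependency preservation: P1 → P2, P5; P1, P4 → P2, P3; P1, P2, P4 → P5 are not contained in any single fragment, but the restricted closure of each left-hand side across the fragments still reaches the right-hand side; the remaining FDs each lie inside some fragment. All dependencies are preserved.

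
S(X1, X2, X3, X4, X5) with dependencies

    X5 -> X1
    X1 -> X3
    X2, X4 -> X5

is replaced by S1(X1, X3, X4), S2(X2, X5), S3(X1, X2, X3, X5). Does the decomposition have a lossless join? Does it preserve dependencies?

Lossless test (chase): Rows 2 and 3 agree on X5; apply X5→X1 and equate their X1 entries. Rows 1 and 2 agree on X1; apply X1→X3 and equate their X3 entries. No row becomes fully distinguished — the join is lossy.
Dependency preservation: the restricted closure of {X2, X4} across the fragments never reaches {X5}, so X2, X4 → X5 cannot be enforced without a join — not preserved.

lossy and not dependency-preserving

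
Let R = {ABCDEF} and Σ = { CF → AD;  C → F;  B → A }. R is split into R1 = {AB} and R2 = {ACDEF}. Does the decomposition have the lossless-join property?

No

Common attributes: R1 ∩ R2 = {A}.
No dependency enlarges {A}, so (A)⁺ = {A}.
The closure contains neither all of R1 = {AB} nor all of R2 = {ACDEF}, so the common attributes are not a superkey of either fragment. The join is lossy.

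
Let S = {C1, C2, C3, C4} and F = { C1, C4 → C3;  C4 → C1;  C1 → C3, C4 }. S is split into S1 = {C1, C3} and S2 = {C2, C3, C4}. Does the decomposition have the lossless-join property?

No

Common attributes: S1 ∩ S2 = {C3}.
No dependency enlarges {C3}, so (C3)⁺ = {C3}.
The closure contains neither all of S1 = {C1, C3} nor all of S2 = {C2, C3, C4}, so the common attributes are not a superkey of either fragment. The join is lossy.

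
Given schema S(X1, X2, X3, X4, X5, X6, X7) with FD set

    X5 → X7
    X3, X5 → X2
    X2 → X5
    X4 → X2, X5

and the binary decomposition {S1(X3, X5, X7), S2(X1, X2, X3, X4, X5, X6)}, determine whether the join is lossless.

Yes

Common attributes: S1 ∩ S2 = {X3, X5}.
Closure of {X3, X5}: X5 → X7 applies, adding X7; X3, X5 → X2 applies, adding X2. So (X3, X5)⁺ = {X2, X3, X5, X7}.
This closure contains every attribute of S1, so S1 ∩ S2 → S1. The join is lossless.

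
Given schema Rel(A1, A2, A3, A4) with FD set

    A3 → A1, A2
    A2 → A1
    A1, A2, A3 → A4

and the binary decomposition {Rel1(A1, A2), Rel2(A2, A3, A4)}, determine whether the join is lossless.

Common attributes: Rel1 ∩ Rel2 = {A2}.
Closure of {A2}: A2 → A1 applies, adding A1. So (A2)⁺ = {A1, A2}.
This closure contains every attribute of Rel1, so Rel1 ∩ Rel2 → Rel1. The join is lossless.

Yes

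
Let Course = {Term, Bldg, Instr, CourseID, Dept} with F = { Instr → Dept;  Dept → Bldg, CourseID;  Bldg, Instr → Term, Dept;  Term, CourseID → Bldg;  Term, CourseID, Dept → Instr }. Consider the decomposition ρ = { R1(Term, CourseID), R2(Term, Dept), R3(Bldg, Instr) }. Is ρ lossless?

Chase test. Columns are Term, Bldg, Instr, CourseID, Dept; row i has aⱼ where attribute j ∈ Ri, else bᵢⱼ.
Initial tableau (one row per fragment):
  row 1: a1 b12 b13 a4 b15
  row 2: a1 b22 b23 b24 a5
  row 3: b31 a2 a3 b34 b35
No row becomes fully distinguished — the join is lossy.

No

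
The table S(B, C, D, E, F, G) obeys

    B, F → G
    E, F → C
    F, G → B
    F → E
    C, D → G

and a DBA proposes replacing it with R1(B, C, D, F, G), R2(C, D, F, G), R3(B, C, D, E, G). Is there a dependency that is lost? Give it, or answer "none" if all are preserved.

Check F → E: no single fragment contains all of {E, F}, and the restricted closure of {F} across the fragments never reaches {E}.
B, F → G is preserved.
E, F → C is preserved.
F, G → B is preserved.
C, D → G is preserved.

F → E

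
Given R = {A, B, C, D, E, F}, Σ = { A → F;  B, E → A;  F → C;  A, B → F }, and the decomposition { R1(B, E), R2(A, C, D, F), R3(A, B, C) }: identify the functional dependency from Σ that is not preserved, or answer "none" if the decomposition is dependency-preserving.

B, E → A

Check B, E → A: no single fragment contains all of {A, B, E}, and the restricted closure of {B, E} across the fragments never reaches {A}.
A → F is preserved.
F → C is preserved.
A, B → F is preserved.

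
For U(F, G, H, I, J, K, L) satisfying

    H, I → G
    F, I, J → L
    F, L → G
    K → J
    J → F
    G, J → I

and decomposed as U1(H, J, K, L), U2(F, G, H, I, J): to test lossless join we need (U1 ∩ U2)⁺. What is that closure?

F, H, J

U1 ∩ U2 = {H, J}.
J → F applies, adding F
Closure: {F, H, J}.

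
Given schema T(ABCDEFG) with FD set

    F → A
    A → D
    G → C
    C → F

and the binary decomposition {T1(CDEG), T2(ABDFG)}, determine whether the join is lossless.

Common attributes: T1 ∩ T2 = {DG}.
Closure of {DG}: G → C applies, adding C; C → F applies, adding F; F → A applies, adding A. So (DG)⁺ = {ACDFG}.
The closure contains neither all of T1 = {CDEG} nor all of T2 = {ABDFG}, so the common attributes are not a superkey of either fragment. The join is lossy.

No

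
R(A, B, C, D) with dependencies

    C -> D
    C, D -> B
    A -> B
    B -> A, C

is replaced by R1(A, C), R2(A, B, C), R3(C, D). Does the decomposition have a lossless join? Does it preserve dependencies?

Lossless test (chase): Rows 1 and 2 agree on C; apply C→D and equate their D entries. Rows 1 and 3 agree on C; apply C→D and equate their D entries. Rows 1 and 2 agree on C, D; apply C, D→B and equate their B entries. Rows 1 and 3 agree on C, D; apply C, D→B and equate their B entries. Rows 1 and 3 agree on B; apply B→A, C and equate their A, C entries. Row 1 is now all distinguished symbols — the join is lossless.
Dependency preservation: C, D → B is not contained in any single fragment, but the restricted closure of its left-hand side across the fragments still reaches the right-hand side; the remaining FDs each lie inside some fragment. All dependencies are preserved.

lossless and dependency-preserving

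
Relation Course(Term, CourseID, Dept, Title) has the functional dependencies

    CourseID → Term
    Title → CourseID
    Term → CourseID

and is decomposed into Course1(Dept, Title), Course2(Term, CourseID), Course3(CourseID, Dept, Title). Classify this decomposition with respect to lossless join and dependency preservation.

Lossless test (chase): Rows 2 and 3 agree on CourseID; apply CourseID→Term and equate their Term entries. Rows 1 and 3 agree on Title; apply Title→CourseID and equate their CourseID entries. Rows 1 and 2 agree on CourseID; apply CourseID→Term and equate their Term entries. Row 1 is now all distinguished symbols — the join is lossless.
Dependency preservation: every FD's attributes lie within a single fragment, so each can be enforced locally — preserved.

lossless and dependency-preserving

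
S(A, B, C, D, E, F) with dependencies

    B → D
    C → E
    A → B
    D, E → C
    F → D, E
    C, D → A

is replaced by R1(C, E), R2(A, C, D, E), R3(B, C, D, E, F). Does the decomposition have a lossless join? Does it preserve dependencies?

Lossless test (chase): Rows 2 and 3 agree on C, D; apply C, D→A and equate their A entries. Rows 2 and 3 agree on A; apply A→B and equate their B entries. Row 3 is now all distinguished symbols — the join is lossless.
Dependency preservation: the restricted closure of {A} across the fragments never reaches {B}, so A → B cannot be enforced without a join — not preserved.

lossless but not dependency-preserving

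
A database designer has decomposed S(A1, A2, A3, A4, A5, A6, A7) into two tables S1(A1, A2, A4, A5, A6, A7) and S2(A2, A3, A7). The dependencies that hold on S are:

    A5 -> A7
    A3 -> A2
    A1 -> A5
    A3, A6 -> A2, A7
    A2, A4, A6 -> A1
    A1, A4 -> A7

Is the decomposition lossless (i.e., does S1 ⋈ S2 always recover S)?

No

Common attributes: S1 ∩ S2 = {A2, A7}.
No dependency enlarges {A2, A7}, so (A2, A7)⁺ = {A2, A7}.
The closure contains neither all of S1 = {A1, A2, A4, A5, A6, A7} nor all of S2 = {A2, A3, A7}, so the common attributes are not a superkey of either fragment. The join is lossy.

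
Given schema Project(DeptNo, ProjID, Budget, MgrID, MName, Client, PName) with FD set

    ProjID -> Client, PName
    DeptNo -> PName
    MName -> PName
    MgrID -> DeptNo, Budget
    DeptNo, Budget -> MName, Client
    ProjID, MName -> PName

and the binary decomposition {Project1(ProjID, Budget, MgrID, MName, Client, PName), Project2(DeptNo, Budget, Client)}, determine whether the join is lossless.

Common attributes: Project1 ∩ Project2 = {Budget, Client}.
No dependency enlarges {Budget, Client}, so (Budget, Client)⁺ = {Budget, Client}.
The closure contains neither all of Project1 = {ProjID, Budget, MgrID, MName, Client, PName} nor all of Project2 = {DeptNo, Budget, Client}, so the common attributes are not a superkey of either fragment. The join is lossy.

No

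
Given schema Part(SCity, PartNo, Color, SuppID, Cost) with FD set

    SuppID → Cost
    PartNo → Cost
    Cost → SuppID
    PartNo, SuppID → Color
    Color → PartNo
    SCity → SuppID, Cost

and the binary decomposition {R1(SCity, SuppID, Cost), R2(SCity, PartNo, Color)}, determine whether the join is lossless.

Common attributes: R1 ∩ R2 = {SCity}.
Closure of {SCity}: SCity → SuppID, Cost applies, adding SuppID, Cost. So (SCity)⁺ = {SCity, SuppID, Cost}.
This closure contains every attribute of R1, so R1 ∩ R2 → R1. The join is lossless.

Yes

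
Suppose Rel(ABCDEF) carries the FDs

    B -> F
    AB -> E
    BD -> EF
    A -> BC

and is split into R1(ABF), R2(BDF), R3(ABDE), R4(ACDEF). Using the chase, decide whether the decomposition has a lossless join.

Yes

Chase test. Columns are ABCDEF; row i has aⱼ where attribute j ∈ Ri, else bᵢⱼ.
Initial tableau (one row per fragment):
  row 1: a1 a2 b13 b14 b15 a6
  row 2: b21 a2 b23 a4 b25 a6
  row 3: a1 a2 b33 a4 a5 b36
  row 4: a1 b42 a3 a4 a5 a6
Rows 1 and 3 agree on B; apply B→F and equate their F entries.
Rows 1 and 3 agree on AB; apply AB→E and equate their E entries.
Rows 2 and 3 agree on BD; apply BD→EF and equate their EF entries.
Rows 1 and 3 agree on A; apply A→BC and equate their BC entries.
Rows 1 and 4 agree on A; apply A→BC and equate their BC entries.
Row 3 is now all distinguished symbols — the join is lossless.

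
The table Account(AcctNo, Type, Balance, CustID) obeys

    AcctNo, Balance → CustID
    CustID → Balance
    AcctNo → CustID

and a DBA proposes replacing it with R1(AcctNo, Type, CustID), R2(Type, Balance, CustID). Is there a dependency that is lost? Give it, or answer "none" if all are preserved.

AcctNo, Balance → CustID: restricted closure across fragments reaches CustID.
CustID → Balance lies within R2.
AcctNo → CustID lies within R1.
Every dependency is enforceable on the fragments, so the decomposition is dependency-preserving.

none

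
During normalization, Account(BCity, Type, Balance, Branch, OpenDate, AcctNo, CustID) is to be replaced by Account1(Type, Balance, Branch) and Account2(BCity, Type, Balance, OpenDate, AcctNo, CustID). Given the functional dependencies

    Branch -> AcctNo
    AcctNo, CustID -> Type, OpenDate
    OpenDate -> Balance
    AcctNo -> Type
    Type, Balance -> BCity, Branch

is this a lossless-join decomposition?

Yes

Common attributes: Account1 ∩ Account2 = {Type, Balance}.
Closure of {Type, Balance}: Type, Balance → BCity, Branch applies, adding BCity, Branch; Branch → AcctNo applies, adding AcctNo. So (Type, Balance)⁺ = {BCity, Type, Balance, Branch, AcctNo}.
This closure contains every attribute of Account1, so Account1 ∩ Account2 → Account1. The join is lossless.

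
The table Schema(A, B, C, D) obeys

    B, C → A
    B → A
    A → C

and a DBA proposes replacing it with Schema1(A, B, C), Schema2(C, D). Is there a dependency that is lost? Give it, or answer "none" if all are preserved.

none

B, C → A lies within Schema1.
B → A lies within Schema1.
A → C lies within Schema1.
Every dependency is enforceable on the fragments, so the decomposition is dependency-preserving.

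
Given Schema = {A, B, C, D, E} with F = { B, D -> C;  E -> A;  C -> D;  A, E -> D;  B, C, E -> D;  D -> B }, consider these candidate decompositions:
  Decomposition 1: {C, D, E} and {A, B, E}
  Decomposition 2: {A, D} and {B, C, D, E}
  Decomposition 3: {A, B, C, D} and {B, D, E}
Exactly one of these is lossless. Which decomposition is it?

Decomposition 1: common = {E}, closure = {A, B, C, D, E} → lossless.
Decomposition 2: common = {D}, closure = {B, C, D} → lossy.
Decomposition 3: common = {B, D}, closure = {B, C, D} → lossy.

Decomposition 1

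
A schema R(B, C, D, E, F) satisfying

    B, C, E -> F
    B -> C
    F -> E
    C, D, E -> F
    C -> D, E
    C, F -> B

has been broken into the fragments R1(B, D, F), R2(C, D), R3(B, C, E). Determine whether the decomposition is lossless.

Yes

Chase test. Columns are B, C, D, E, F; row i has aⱼ where attribute j ∈ Ri, else bᵢⱼ.
Initial tableau (one row per fragment):
  row 1: a1 b12 a3 b14 a5
  row 2: b21 a2 a3 b24 b25
  row 3: a1 a2 b33 a4 b35
Rows 1 and 3 agree on B; apply B→C and equate their C entries.
Rows 1 and 2 agree on C; apply C→D, E and equate their D, E entries.
Rows 1 and 3 agree on C; apply C→D, E and equate their D, E entries.
Rows 1 and 3 agree on B, C, E; apply B, C, E→F and equate their F entries.
Rows 1 and 2 agree on C, D, E; apply C, D, E→F and equate their F entries.
Rows 1 and 2 agree on C, F; apply C, F→B and equate their B entries.
Row 1 is now all distinguished symbols — the join is lossless.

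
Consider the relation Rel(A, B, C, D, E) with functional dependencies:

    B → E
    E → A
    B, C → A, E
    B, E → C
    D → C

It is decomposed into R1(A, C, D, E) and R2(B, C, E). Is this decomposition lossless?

No

Common attributes: R1 ∩ R2 = {C, E}.
Closure of {C, E}: E → A applies, adding A. So (C, E)⁺ = {A, C, E}.
The closure contains neither all of R1 = {A, C, D, E} nor all of R2 = {B, C, E}, so the common attributes are not a superkey of either fragment. The join is lossy.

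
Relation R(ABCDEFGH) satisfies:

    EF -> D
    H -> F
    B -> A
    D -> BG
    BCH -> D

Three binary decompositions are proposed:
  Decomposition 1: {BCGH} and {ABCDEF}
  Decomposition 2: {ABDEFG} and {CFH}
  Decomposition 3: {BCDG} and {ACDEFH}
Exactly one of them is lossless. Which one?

Decomposition 1: common = {BC}, closure = {ABC} → lossy.
Decomposition 2: common = {F}, closure = {F} → lossy.
Decomposition 3: common = {CD}, closure = {ABCDG} → lossless.

Decomposition 3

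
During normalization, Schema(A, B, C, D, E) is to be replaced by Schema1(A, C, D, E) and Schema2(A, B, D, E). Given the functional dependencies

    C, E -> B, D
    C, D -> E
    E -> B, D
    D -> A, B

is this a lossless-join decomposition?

Yes

Common attributes: Schema1 ∩ Schema2 = {A, D, E}.
Closure of {A, D, E}: E → B, D applies, adding B. So (A, D, E)⁺ = {A, B, D, E}.
This closure contains every attribute of Schema2, so Schema1 ∩ Schema2 → Schema2. The join is lossless.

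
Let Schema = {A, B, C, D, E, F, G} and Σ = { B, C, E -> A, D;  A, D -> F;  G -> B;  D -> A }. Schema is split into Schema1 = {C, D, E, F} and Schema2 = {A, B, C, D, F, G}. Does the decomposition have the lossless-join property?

Common attributes: Schema1 ∩ Schema2 = {C, D, F}.
Closure of {C, D, F}: D → A applies, adding A. So (C, D, F)⁺ = {A, C, D, F}.
The closure contains neither all of Schema1 = {C, D, E, F} nor all of Schema2 = {A, B, C, D, F, G}, so the common attributes are not a superkey of either fragment. The join is lossy.

No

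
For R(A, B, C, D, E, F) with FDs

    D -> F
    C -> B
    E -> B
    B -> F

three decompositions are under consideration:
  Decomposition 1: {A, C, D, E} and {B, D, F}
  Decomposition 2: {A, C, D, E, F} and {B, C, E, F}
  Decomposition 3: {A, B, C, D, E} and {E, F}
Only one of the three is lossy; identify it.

Decomposition 1

Decomposition 1: common = {D}, closure = {D, F} → lossy.
Decomposition 2: common = {C, E, F}, closure = {B, C, E, F} → lossless.
Decomposition 3: common = {E}, closure = {B, E, F} → lossless.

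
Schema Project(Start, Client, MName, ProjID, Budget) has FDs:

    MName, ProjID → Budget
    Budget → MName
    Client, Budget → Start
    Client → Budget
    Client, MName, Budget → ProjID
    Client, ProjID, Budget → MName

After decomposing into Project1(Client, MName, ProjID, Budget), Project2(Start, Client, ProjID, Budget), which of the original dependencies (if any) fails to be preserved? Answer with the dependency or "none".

MName, ProjID → Budget lies within Project1.
Budget → MName lies within Project1.
Client, Budget → Start lies within Project2.
Client → Budget lies within Project1.
Client, MName, Budget → ProjID lies within Project1.
Client, ProjID, Budget → MName lies within Project1.
Every dependency is enforceable on the fragments, so the decomposition is dependency-preserving.

none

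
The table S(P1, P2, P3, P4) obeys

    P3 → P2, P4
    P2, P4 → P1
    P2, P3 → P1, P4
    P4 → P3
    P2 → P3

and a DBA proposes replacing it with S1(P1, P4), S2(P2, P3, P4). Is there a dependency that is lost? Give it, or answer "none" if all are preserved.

none

P3 → P2, P4 lies within S2.
P2, P4 → P1: restricted closure across fragments reaches P1.
P2, P3 → P1, P4: restricted closure across fragments reaches P1, P4.
P4 → P3 lies within S2.
P2 → P3 lies within S2.
Every dependency is enforceable on the fragments, so the decomposition is dependency-preserving.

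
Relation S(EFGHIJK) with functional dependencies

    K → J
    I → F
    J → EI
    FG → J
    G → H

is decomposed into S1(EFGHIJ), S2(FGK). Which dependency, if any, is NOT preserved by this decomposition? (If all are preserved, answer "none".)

Check K → J: no single fragment contains all of {JK}, and the restricted closure of {K} across the fragments never reaches {J}.
I → F is preserved.
J → EI is preserved.
FG → J is preserved.
G → H is preserved.

K → J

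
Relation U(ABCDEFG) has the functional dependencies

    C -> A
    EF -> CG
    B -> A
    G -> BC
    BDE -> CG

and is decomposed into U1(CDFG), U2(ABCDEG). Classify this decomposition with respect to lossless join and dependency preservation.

Lossless test: (CDG)⁺ = {ABCDG}, which is a superkey of neither fragment — lossy.
Dependency preservation: the restricted closure of {EF} across the fragments never reaches {CG}, so EF → CG cannot be enforced without a join — not preserved.

lossy and not dependency-preserving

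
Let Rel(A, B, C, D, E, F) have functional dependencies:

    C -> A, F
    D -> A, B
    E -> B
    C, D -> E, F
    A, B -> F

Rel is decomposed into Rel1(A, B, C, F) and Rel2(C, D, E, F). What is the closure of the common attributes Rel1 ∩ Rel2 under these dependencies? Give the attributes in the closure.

Rel1 ∩ Rel2 = {C, F}.
C → A, F applies, adding A
Closure: {A, C, F}.

A, C, F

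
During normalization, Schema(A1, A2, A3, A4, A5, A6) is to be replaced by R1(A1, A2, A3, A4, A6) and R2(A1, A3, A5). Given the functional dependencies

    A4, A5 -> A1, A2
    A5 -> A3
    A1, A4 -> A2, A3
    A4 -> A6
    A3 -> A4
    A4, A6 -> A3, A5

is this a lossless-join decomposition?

Common attributes: R1 ∩ R2 = {A1, A3}.
Closure of {A1, A3}: A3 → A4 applies, adding A4; A1, A4 → A2, A3 applies, adding A2; A4 → A6 applies, adding A6; A4, A6 → A3, A5 applies, adding A5. So (A1, A3)⁺ = {A1, A2, A3, A4, A5, A6}.
This closure contains every attribute of R1, so R1 ∩ R2 → R1. The join is lossless.

Yes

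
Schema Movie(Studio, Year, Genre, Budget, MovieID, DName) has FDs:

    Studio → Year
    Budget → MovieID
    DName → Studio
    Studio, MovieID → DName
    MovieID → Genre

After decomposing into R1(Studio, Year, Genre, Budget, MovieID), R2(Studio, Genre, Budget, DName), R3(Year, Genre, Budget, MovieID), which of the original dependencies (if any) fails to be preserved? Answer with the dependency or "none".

Check Studio, MovieID → DName: no single fragment contains all of {Studio, MovieID, DName}, and the restricted closure of {Studio, MovieID} across the fragments never reaches {DName}.
Studio → Year is preserved.
Budget → MovieID is preserved.
DName → Studio is preserved.
MovieID → Genre is preserved.

Studio, MovieID → DName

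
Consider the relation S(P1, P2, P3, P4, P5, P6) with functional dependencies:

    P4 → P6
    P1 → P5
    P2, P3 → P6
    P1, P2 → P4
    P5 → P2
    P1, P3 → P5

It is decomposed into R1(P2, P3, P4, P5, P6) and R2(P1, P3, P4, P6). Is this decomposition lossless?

No

Common attributes: R1 ∩ R2 = {P3, P4, P6}.
No dependency enlarges {P3, P4, P6}, so (P3, P4, P6)⁺ = {P3, P4, P6}.
The closure contains neither all of R1 = {P2, P3, P4, P5, P6} nor all of R2 = {P1, P3, P4, P6}, so the common attributes are not a superkey of either fragment. The join is lossy.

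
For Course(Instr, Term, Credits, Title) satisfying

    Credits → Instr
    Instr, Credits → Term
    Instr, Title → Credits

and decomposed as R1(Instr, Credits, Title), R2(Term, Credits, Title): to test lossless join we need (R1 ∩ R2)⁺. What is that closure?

R1 ∩ R2 = {Credits, Title}.
Credits → Instr applies, adding Instr
Instr, Credits → Term applies, adding Term
Closure: {Instr, Term, Credits, Title}.

Instr, Term, Credits, Title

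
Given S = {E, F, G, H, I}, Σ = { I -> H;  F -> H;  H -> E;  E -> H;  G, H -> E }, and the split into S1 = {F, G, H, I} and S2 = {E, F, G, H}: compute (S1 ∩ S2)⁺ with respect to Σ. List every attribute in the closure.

E, F, G, H

S1 ∩ S2 = {F, G, H}.
H → E applies, adding E
Closure: {E, F, G, H}.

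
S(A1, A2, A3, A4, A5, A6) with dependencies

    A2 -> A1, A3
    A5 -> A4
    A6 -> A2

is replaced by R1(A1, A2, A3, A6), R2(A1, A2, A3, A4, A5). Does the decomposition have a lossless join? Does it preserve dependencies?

Lossless test: (A1, A2, A3)⁺ = {A1, A2, A3}, which is a superkey of neither fragment — lossy.
Dependency preservation: every FD's attributes lie within a single fragment, so each can be enforced locally — preserved.

lossy but dependency-preserving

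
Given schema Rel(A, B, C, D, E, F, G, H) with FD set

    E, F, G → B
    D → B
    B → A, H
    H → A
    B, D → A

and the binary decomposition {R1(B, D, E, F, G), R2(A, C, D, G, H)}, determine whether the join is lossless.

No

Common attributes: R1 ∩ R2 = {D, G}.
Closure of {D, G}: D → B applies, adding B; B → A, H applies, adding A, H. So (D, G)⁺ = {A, B, D, G, H}.
The closure contains neither all of R1 = {B, D, E, F, G} nor all of R2 = {A, C, D, G, H}, so the common attributes are not a superkey of either fragment. The join is lossy.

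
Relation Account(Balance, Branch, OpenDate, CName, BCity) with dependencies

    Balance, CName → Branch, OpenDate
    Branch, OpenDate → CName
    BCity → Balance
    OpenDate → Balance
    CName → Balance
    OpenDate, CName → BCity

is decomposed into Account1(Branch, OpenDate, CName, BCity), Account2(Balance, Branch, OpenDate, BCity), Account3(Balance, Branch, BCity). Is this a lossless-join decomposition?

Chase test. Columns are Balance, Branch, OpenDate, CName, BCity; row i has aⱼ where attribute j ∈ Accounti, else bᵢⱼ.
Initial tableau (one row per fragment):
  row 1: b11 a2 a3 a4 a5
  row 2: a1 a2 a3 b24 a5
  row 3: a1 a2 b33 b34 a5
Rows 1 and 2 agree on Branch, OpenDate; apply Branch, OpenDate→CName and equate their CName entries.
Rows 1 and 2 agree on BCity; apply BCity→Balance and equate their Balance entries.
Row 1 is now all distinguished symbols — the join is lossless.

Yes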